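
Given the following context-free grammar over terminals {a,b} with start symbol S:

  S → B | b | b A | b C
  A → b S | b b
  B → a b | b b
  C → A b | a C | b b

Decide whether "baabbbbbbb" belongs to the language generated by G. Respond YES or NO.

CNF form of G:
  S -> T0 A | T0 C | T0 T0 | T1 T0 | b
  A -> T0 S | T0 T0
  B -> T0 T0 | T1 T0
  C -> A T0 | T0 T0 | T1 C
  T0 -> b
  T1 -> a

CYK table (by increasing span):
  cell(0,0) b: {S,T0}  orig:{S}
  cell(1,1) a: {T1}  orig:{}
  cell(2,2) a: {T1}  orig:{}
  cell(3,3) b: {S,T0}  orig:{S}
  cell(4,4) b: {S,T0}  orig:{S}
  cell(5,5) b: {S,T0}  orig:{S}
  cell(6,6) b: {S,T0}  orig:{S}
  cell(7,7) b: {S,T0}  orig:{S}
  cell(8,8) b: {S,T0}  orig:{S}
  cell(9,9) b: {S,T0}  orig:{S}
  cell(0,1) ba: ∅
  cell(1,2) aa: ∅
  cell(2,3) ab: {B,S}
  cell(3,4) bb: {A,B,C,S}
  cell(4,5) bb: {A,B,C,S}
  cell(5,6) bb: {A,B,C,S}
  cell(6,7) bb: {A,B,C,S}
  cell(7,8) bb: {A,B,C,S}
  cell(8,9) bb: {A,B,C,S}
  cell(0,2) baa: ∅
  cell(1,3) aab: ∅
  cell(2,4) abb: {C}
  cell(3,5) bbb: {A,C,S}
  cell(4,6) bbb: {A,C,S}
  cell(5,7) bbb: {A,C,S}
  cell(6,8) bbb: {A,C,S}
  cell(7,9) bbb: {A,C,S}
  cell(0,3) baab: ∅
  cell(1,4) aabb: {C}
  cell(2,5) abbb: {C}
  cell(3,6) bbbb: {A,C,S}
  cell(4,7) bbbb: {A,C,S}
  cell(5,8) bbbb: {A,C,S}
  cell(6,9) bbbb: {A,C,S}
  cell(0,4) baabb: {S}
  cell(1,5) aabbb: {C}
  cell(2,6) abbbb: {C}
  cell(3,7) bbbbb: {A,C,S}
  cell(4,8) bbbbb: {A,C,S}
  cell(5,9) bbbbb: {A,C,S}
  cell(0,5) baabbb: {S}
  cell(1,6) aabbbb: {C}
  cell(2,7) abbbbb: {C}
  cell(3,8) bbbbbb: {A,C,S}
  cell(4,9) bbbbbb: {A,C,S}
  cell(0,6) baabbbb: {S}
  cell(1,7) aabbbbb: {C}
  cell(2,8) abbbbbb: {C}
  cell(3,9) bbbbbbb: {A,C,S}
  cell(0,7) baabbbbb: {S}
  cell(1,8) aabbbbbb: {C}
  cell(2,9) abbbbbbb: {C}
  cell(0,8) baabbbbbb: {S}
  cell(1,9) aabbbbbbb: {C}
  cell(0,9) baabbbbbbb: {S}

S ∈ T[0,9] ⇒ YES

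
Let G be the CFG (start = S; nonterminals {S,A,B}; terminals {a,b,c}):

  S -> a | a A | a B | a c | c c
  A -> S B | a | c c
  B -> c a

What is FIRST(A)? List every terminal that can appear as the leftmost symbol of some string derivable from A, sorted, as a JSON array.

FIRST iteration:
iter 1:
  A via A→a: +{a}
  A via A→c c: +{c}
  B via B→c a: +{c}
  S via S→a: +{a}
  S via S→c c: +{c}
  FIRST(S)={a,c}  FIRST(A)={a,c}  FIRST(B)={c}
iter 2: (no change)
  FIRST(S)={a,c}  FIRST(A)={a,c}  FIRST(B)={c}

FIRST(A) = ["a", "c"]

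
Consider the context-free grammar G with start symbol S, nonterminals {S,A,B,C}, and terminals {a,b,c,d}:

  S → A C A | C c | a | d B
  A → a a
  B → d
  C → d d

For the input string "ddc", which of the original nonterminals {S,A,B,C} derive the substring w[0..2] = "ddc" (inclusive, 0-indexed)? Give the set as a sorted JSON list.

CNF form of G:
  S -> A X3 | C T2 | T1 B | a
  A -> T0 T0
  B -> d
  C -> T1 T1
  T0 -> a
  T1 -> d
  T2 -> c
  X3 -> C A

CYK fill (cells [i..j] with 0 ≤ i ≤ j ≤ 2 only):
  [0..0]={B,T1}  "d"  orig:{B}
  [1..1]={B,T1}  "d"  orig:{B}
  [2..2]={T2}  "c"  orig:{}
  [0..1]={C,S}  "dd"
  [1..2]=∅  "dc"
  [0..2]={S}  "ddc"

Original NTs in T[0,2] deriving "ddc": ["S"]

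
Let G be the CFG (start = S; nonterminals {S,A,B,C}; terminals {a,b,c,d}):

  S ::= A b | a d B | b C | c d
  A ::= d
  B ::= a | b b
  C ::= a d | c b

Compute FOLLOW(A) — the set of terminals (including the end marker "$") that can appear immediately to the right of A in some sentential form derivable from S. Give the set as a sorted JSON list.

Compute FIRST by fixpoint:
iter 1:
  A via A→d: +{d}
  B via B→a: +{a}
  B via B→b b: +{b}
  C via C→a d: +{a}
  C via C→c b: +{c}
  S via S→A b: +{d}
  S via S→a d B: +{a}
  S via S→b C: +{b}
  S via S→c d: +{c}
  FIRST(S)={a,b,c,d}  FIRST(A)={d}  FIRST(B)={a,b}  FIRST(C)={a,c}
iter 2: (stable)
  FIRST(S)={a,b,c,d}  FIRST(A)={d}  FIRST(B)={a,b}  FIRST(C)={a,c}

FOLLOW iteration:
initialize: $ ∈ FOLLOW(S)
pass 1:
  S→A b: FOLLOW(A) ⊇ FIRST(b) = {b}; new: +{b}
  S→a d B: FOLLOW(B) ⊇ FOLLOW(S) ⊇ {$}; new: +{$}
  S→b C: FOLLOW(C) ⊇ FOLLOW(S) ⊇ {$}; new: +{$}
  FOLLOW(S)={$}  FOLLOW(A)={b}  FOLLOW(B)={$}  FOLLOW(C)={$}
pass 2: (stable)
  FOLLOW(S)={$}  FOLLOW(A)={b}  FOLLOW(B)={$}  FOLLOW(C)={$}

FOLLOW(A) = ["b"]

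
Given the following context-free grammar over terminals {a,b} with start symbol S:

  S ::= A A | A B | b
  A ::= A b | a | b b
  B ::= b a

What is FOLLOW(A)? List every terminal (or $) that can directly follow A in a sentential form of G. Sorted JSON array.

FIRST iteration:
iter 1:
  A via A→a: +{a}
  A via A→b b: +{b}
  B via B→b a: +{b}
  S via S→A A: +{a,b}
  FIRST(S)={a,b}  FIRST(A)={a,b}  FIRST(B)={b}
iter 2: (stable)
  FIRST(S)={a,b}  FIRST(A)={a,b}  FIRST(B)={b}

FOLLOW iteration:
FOLLOW(S) := {$}
round 1:
  A→A b: FOLLOW(A) ⊇ FIRST(b) = {b}; new: +{b}
  S→A A: FOLLOW(A) ⊇ FIRST(A) = {a,b}; new: +{a}
  S→A A: FOLLOW(A) ⊇ FOLLOW(S) ⊇ {$}; new: +{$}
  S→A B: FOLLOW(B) ⊇ FOLLOW(S) ⊇ {$}; new: +{$}
  FOLLOW(S)={$}  FOLLOW(A)={$,a,b}  FOLLOW(B)={$}
round 2: done
  FOLLOW(S)={$}  FOLLOW(A)={$,a,b}  FOLLOW(B)={$}

FOLLOW(A) = ["$", "a", "b"]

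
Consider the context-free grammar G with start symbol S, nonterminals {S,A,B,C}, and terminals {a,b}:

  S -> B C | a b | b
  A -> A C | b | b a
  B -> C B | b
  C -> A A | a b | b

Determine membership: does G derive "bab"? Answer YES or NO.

Convert to CNF:
  S -> B C | T1 T0 | b
  A -> A C | T0 T1 | b
  B -> C B | b
  C -> A A | T1 T0 | b
  T0 -> b
  T1 -> a

Fill CYK table bottom-up:
  cell(0,0) b: {A,B,C,S,T0}  orig:{A,B,C,S}
  cell(1,1) a: {T1}  orig:{}
  cell(2,2) b: {A,B,C,S,T0}  orig:{A,B,C,S}
  cell(0,1) ba: {A}
  cell(1,2) ab: {C,S}
  cell(0,2) bab: {A,C,S}

S ∈ T[0,2] ⇒ YES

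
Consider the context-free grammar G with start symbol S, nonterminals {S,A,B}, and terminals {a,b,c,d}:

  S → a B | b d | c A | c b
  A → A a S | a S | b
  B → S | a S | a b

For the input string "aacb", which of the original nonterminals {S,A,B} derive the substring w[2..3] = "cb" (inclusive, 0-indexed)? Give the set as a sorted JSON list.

Convert to CNF:
  S -> T0 B | T1 T2 | T3 A | T3 T1
  A -> A X4 | T0 S | b
  B -> T0 B | T0 S | T0 T1 | T1 T2 | T3 A | T3 T1
  T0 -> a
  T1 -> b
  T2 -> d
  T3 -> c
  X4 -> T0 S

CYK fill, restricted to cells inside w[2..3]:
  T[2,2] 'c' = {T3}  orig:{}
  T[3,3] 'b' = {A,T1}  orig:{A}
  T[2,3] 'cb' = {B,S}

Original NTs in T[2,3] deriving "cb": ["B", "S"]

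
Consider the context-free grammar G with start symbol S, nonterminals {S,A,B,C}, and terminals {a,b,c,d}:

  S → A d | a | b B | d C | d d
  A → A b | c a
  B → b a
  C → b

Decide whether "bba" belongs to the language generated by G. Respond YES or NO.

Convert to CNF:
  S -> A T3 | T0 B | T3 C | T3 T3 | a
  A -> A T0 | T1 T2
  B -> T0 T2
  C -> b
  T0 -> b
  T1 -> c
  T2 -> a
  T3 -> d

CYK table (by increasing span):
  T[0,0] 'b' = {C,T0}  orig:{C}
  T[1,1] 'b' = {C,T0}  orig:{C}
  T[2,2] 'a' = {S,T2}  orig:{S}
  T[0,1] 'bb' = ∅
  T[1,2] 'ba' = {B}
  T[0,2] 'bba' = {S}

S ∈ T[0,2] ⇒ YES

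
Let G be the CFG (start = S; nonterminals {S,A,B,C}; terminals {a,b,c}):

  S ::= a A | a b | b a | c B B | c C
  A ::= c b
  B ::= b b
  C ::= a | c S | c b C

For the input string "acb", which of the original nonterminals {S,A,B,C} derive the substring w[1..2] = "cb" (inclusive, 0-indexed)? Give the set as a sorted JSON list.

Convert to CNF:
  S -> T0 C | T0 X4 | T1 T2 | T2 A | T2 T1
  A -> T0 T1
  B -> T1 T1
  C -> T0 S | T0 X3 | a
  T0 -> c
  T1 -> b
  T2 -> a
  X3 -> T1 C
  X4 -> B B

CYK table (by increasing span), restricted to cells inside w[1..2]:
  [1..1]={T0}  "c"  orig:{}
  [2..2]={T1}  "b"  orig:{}
  [1..2]={A}  "cb"

Original NTs in T[1,2] deriving "cb": ["A"]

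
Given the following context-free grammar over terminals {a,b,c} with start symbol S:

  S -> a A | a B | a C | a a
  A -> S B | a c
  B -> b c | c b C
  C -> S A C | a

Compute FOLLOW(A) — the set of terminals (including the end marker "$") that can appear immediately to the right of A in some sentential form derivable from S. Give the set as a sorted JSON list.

Compute FIRST by fixpoint:
[1]
  A via A→a c: +{a}
  B via B→b c: +{b}
  B via B→c b C: +{c}
  C via C→a: +{a}
  S via S→a A: +{a}
  FIRST(S)={a}  FIRST(A)={a}  FIRST(B)={b,c}  FIRST(C)={a}
[2] (no change)
  FIRST(S)={a}  FIRST(A)={a}  FIRST(B)={b,c}  FIRST(C)={a}

FOLLOW iteration:
seed FOLLOW(S) with $
round 1:
  A→S B: FOLLOW(S) ⊇ FIRST(B) = {b,c}; new: +{b,c}
  C→S A C: FOLLOW(S) ⊇ FIRST(A) = {a}; new: +{a}
  C→S A C: FOLLOW(A) ⊇ FIRST(C) = {a}; new: +{a}
  S→a A: FOLLOW(A) ⊇ FOLLOW(S) ⊇ {$,a,b,c}; new: +{$,b,c}
  S→a B: FOLLOW(B) ⊇ FOLLOW(S) ⊇ {$,a,b,c}; new: +{$,a,b,c}
  S→a C: FOLLOW(C) ⊇ FOLLOW(S) ⊇ {$,a,b,c}; new: +{$,a,b,c}
  S: {$,a,b,c}  A: {$,a,b,c}  B: {$,a,b,c}  C: {$,a,b,c}
round 2: (stable)
  S: {$,a,b,c}  A: {$,a,b,c}  B: {$,a,b,c}  C: {$,a,b,c}

FOLLOW(A) = ["$", "a", "b", "c"]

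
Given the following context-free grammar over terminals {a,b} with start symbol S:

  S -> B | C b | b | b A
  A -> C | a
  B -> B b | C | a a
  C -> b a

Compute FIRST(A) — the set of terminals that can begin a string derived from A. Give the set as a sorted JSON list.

FIRST iteration:
iter 1:
  A via A→a: +{a}
  B via B→a a: +{a}
  C via C→b a: +{b}
  S via S→B: +{a}
  S via S→C b: +{b}
  FIRST[S]={a,b}  FIRST[A]={a}  FIRST[B]={a}  FIRST[C]={b}
iter 2:
  A via A→C: +{b}
  B via B→C: +{b}
  FIRST[S]={a,b}  FIRST[A]={a,b}  FIRST[B]={a,b}  FIRST[C]={b}
iter 3: (stable)
  FIRST[S]={a,b}  FIRST[A]={a,b}  FIRST[B]={a,b}  FIRST[C]={b}

FIRST(A) = ["a", "b"]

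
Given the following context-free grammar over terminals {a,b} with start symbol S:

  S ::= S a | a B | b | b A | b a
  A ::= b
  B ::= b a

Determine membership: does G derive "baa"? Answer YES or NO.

Convert to CNF:
  S -> S T1 | T0 A | T0 T1 | T1 B | b
  A -> b
  B -> T0 T1
  T0 -> b
  T1 -> a

CYK fill:
  [0..0]={A,S,T0}  "b"  orig:{A,S}
  [1..1]={T1}  "a"  orig:{}
  [2..2]={T1}  "a"  orig:{}
  [0..1]={B,S}  "ba"
  [1..2]=∅  "aa"
  [0..2]={S}  "baa"

S ∈ T[0,2] ⇒ YES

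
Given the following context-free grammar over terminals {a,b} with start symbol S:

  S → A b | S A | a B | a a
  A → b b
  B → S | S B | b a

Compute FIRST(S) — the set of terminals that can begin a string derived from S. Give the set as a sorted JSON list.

Compute FIRST by fixpoint:
[1]
  A via A→b b: +{b}
  B via B→b a: +{b}
  S via S→A b: +{b}
  S via S→a B: +{a}
  S: {a,b}  A: {b}  B: {b}
[2]
  B via B→S: +{a}
  S: {a,b}  A: {b}  B: {a,b}
[3] (no change)
  S: {a,b}  A: {b}  B: {a,b}

FIRST(S) = ["a", "b"]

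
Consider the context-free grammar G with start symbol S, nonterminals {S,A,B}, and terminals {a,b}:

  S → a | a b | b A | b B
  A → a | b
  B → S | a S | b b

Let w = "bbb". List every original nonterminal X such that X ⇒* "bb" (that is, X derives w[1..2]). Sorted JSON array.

Convert to CNF:
  S -> T0 T1 | T1 A | T1 B | a
  A -> a | b
  B -> T0 S | T0 T1 | T1 A | T1 B | T1 T1 | a
  T0 -> a
  T1 -> b

Fill CYK table bottom-up, restricted to cells inside w[1..2]:
  cell(1,1) b: {A,T1}  orig:{A}
  cell(2,2) b: {A,T1}  orig:{A}
  cell(1,2) bb: {B,S}

Original NTs in T[1,2] deriving "bb": ["B", "S"]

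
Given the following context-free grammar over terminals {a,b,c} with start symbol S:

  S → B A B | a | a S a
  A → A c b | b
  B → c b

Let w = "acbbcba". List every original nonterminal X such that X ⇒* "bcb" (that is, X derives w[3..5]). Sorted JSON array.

Convert to CNF:
  S -> B X4 | T2 X5 | a
  A -> A X3 | b
  B -> T0 T1
  T0 -> c
  T1 -> b
  T2 -> a
  X3 -> T0 T1
  X4 -> A B
  X5 -> S T2

CYK fill — only the sub-triangle for w[3..5]:
  cell(3,3) b: {A,T1}  orig:{A}
  cell(4,4) c: {T0}  orig:{}
  cell(5,5) b: {A,T1}  orig:{A}
  cell(3,4) bc: ∅
  cell(4,5) cb: {B,X3}  orig:{B}
  cell(3,5) bcb: {A,X4}  orig:{A}

Original NTs in T[3,5] deriving "bcb": ["A"]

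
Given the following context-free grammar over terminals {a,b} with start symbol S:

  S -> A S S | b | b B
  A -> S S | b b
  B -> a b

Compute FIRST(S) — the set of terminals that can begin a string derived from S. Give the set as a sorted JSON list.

Compute FIRST by fixpoint:
pass 1:
  A via A→b b: +{b}
  B via B→a b: +{a}
  S via S→A S S: +{b}
  S: {b}  A: {b}  B: {a}
pass 2: (stable)
  S: {b}  A: {b}  B: {a}

FIRST(S) = ["b"]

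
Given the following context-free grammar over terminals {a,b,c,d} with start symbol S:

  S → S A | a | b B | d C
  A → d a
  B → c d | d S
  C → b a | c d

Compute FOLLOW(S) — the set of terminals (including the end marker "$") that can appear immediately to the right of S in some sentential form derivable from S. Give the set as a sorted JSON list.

FIRST iteration:
[1]
  A via A→d a: +{d}
  B via B→c d: +{c}
  B via B→d S: +{d}
  C via C→b a: +{b}
  C via C→c d: +{c}
  S via S→a: +{a}
  S via S→b B: +{b}
  S via S→d C: +{d}
  FIRST[S]={a,b,d}  FIRST[A]={d}  FIRST[B]={c,d}  FIRST[C]={b,c}
[2] (stable)
  FIRST[S]={a,b,d}  FIRST[A]={d}  FIRST[B]={c,d}  FIRST[C]={b,c}

FOLLOW sets:
initialize: $ ∈ FOLLOW(S)
pass 1:
  S→S A: FOLLOW(S) ⊇ FIRST(A) = {d}; new: +{d}
  S→S A: FOLLOW(A) ⊇ FOLLOW(S) ⊇ {$,d}; new: +{$,d}
  S→b B: FOLLOW(B) ⊇ FOLLOW(S) ⊇ {$,d}; new: +{$,d}
  S→d C: FOLLOW(C) ⊇ FOLLOW(S) ⊇ {$,d}; new: +{$,d}
  S: {$,d}  A: {$,d}  B: {$,d}  C: {$,d}
pass 2: done
  S: {$,d}  A: {$,d}  B: {$,d}  C: {$,d}

FOLLOW(S) = ["$", "d"]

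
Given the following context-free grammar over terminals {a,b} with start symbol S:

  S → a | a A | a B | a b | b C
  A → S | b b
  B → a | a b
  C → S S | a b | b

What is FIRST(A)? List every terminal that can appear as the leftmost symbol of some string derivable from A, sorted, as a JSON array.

FIRST iteration:
iter 1:
  A via A→b b: +{b}
  B via B→a: +{a}
  C via C→a b: +{a}
  C via C→b: +{b}
  S via S→a: +{a}
  S via S→b C: +{b}
  FIRST(S)={a,b}  FIRST(A)={b}  FIRST(B)={a}  FIRST(C)={a,b}
iter 2:
  A via A→S: +{a}
  FIRST(S)={a,b}  FIRST(A)={a,b}  FIRST(B)={a}  FIRST(C)={a,b}
iter 3: — fixpoint
  FIRST(S)={a,b}  FIRST(A)={a,b}  FIRST(B)={a}  FIRST(C)={a,b}

FIRST(A) = ["a", "b"]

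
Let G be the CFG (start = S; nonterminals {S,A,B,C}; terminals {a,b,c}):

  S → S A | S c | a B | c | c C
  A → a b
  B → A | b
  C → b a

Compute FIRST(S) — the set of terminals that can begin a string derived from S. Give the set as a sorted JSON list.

Compute FIRST by fixpoint:
pass 1:
  A via A→a b: +{a}
  B via B→A: +{a}
  B via B→b: +{b}
  C via C→b a: +{b}
  S via S→a B: +{a}
  S via S→c: +{c}
  S: {a,c}  A: {a}  B: {a,b}  C: {b}
pass 2: (stable)
  S: {a,c}  A: {a}  B: {a,b}  C: {b}

FIRST(S) = ["a", "c"]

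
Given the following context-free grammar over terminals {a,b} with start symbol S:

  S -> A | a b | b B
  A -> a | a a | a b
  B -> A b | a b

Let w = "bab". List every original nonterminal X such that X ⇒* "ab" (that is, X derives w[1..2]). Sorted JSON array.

Convert to CNF:
  S -> T0 T0 | T0 T1 | T1 B | a
  A -> T0 T0 | T0 T1 | a
  B -> A T1 | T0 T1
  T0 -> a
  T1 -> b

CYK table (by increasing span), restricted to cells inside w[1..2]:
  [1..1]={A,S,T0}  "a"  orig:{A,S}
  [2..2]={T1}  "b"  orig:{}
  [1..2]={A,B,S}  "ab"

Original NTs in T[1,2] deriving "ab": ["A", "B", "S"]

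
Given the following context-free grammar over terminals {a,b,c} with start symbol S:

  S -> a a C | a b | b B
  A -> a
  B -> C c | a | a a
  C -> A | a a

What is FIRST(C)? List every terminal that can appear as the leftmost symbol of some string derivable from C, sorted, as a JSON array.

Compute FIRST by fixpoint:
iter 1:
  A via A→a: +{a}
  B via B→a: +{a}
  C via C→A: +{a}
  S via S→a a C: +{a}
  S via S→b B: +{b}
  FIRST[S]={a,b}  FIRST[A]={a}  FIRST[B]={a}  FIRST[C]={a}
iter 2: done
  FIRST[S]={a,b}  FIRST[A]={a}  FIRST[B]={a}  FIRST[C]={a}

FIRST(C) = ["a"]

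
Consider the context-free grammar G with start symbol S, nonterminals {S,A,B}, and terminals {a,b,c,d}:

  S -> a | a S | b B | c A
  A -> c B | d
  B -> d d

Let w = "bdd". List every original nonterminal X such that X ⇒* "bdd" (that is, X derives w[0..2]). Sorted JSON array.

Convert to CNF:
  S -> T0 A | T2 S | T3 B | a
  A -> T0 B | d
  B -> T1 T1
  T0 -> c
  T1 -> d
  T2 -> a
  T3 -> b

CYK table (by increasing span), restricted to cells inside w[0..2]:
  cell(0,0) b: {T3}  orig:{}
  cell(1,1) d: {A,T1}  orig:{A}
  cell(2,2) d: {A,T1}  orig:{A}
  cell(0,1) bd: ∅
  cell(1,2) dd: {B}
  cell(0,2) bdd: {S}

Original NTs in T[0,2] deriving "bdd": ["S"]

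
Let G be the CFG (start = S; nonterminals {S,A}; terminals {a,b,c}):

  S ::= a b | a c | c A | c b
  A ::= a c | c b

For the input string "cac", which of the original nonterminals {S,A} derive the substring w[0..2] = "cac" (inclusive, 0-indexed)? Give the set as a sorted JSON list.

Convert to CNF:
  S -> T0 T1 | T0 T2 | T1 A | T1 T2
  A -> T0 T1 | T1 T2
  T0 -> a
  T1 -> c
  T2 -> b

CYK fill, restricted to cells inside w[0..2]:
  [0..0]={T1}  "c"  orig:{}
  [1..1]={T0}  "a"  orig:{}
  [2..2]={T1}  "c"  orig:{}
  [0..1]=∅  "ca"
  [1..2]={A,S}  "ac"
  [0..2]={S}  "cac"

Original NTs in T[0,2] deriving "cac": ["S"]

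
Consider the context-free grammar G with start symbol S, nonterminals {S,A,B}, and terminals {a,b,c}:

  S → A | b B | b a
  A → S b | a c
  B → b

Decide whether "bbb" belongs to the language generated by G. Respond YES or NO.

CNF form of G:
  S -> S T0 | T0 B | T0 T1 | T1 T2
  A -> S T0 | T1 T2
  B -> b
  T0 -> b
  T1 -> a
  T2 -> c

CYK fill:
  T[0,0] 'b' = {B,T0}  orig:{B}
  T[1,1] 'b' = {B,T0}  orig:{B}
  T[2,2] 'b' = {B,T0}  orig:{B}
  T[0,1] 'bb' = {S}
  T[1,2] 'bb' = {S}
  T[0,2] 'bbb' = {A,S}

S ∈ T[0,2] ⇒ YES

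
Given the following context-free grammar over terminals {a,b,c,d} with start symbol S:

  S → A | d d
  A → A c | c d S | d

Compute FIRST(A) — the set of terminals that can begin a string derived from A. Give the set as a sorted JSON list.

FIRST sets, iterate to fixpoint:
iter 1:
  A via A→c d S: +{c}
  A via A→d: +{d}
  S via S→A: +{c,d}
  FIRST(S)={c,d}  FIRST(A)={c,d}
iter 2: (stable)
  FIRST(S)={c,d}  FIRST(A)={c,d}

FIRST(A) = ["c", "d"]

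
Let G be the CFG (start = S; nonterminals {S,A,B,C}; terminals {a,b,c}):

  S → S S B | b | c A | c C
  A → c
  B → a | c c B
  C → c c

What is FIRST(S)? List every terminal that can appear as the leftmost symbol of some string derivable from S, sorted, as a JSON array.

FIRST iteration:
round 1:
  A via A→c: +{c}
  B via B→a: +{a}
  B via B→c c B: +{c}
  C via C→c c: +{c}
  S via S→b: +{b}
  S via S→c A: +{c}
  FIRST(S)={b,c}  FIRST(A)={c}  FIRST(B)={a,c}  FIRST(C)={c}
round 2: (no change)
  FIRST(S)={b,c}  FIRST(A)={c}  FIRST(B)={a,c}  FIRST(C)={c}

FIRST(S) = ["b", "c"]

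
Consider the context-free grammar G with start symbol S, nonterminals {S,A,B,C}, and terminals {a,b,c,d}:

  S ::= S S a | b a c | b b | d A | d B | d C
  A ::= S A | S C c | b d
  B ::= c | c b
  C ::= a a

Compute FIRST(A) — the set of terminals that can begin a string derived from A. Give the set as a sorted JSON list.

FIRST sets, iterate to fixpoint:
[1]
  A via A→b d: +{b}
  B via B→c: +{c}
  C via C→a a: +{a}
  S via S→b a c: +{b}
  S via S→d A: +{d}
  S: {b,d}  A: {b}  B: {c}  C: {a}
[2]
  A via A→S A: +{d}
  S: {b,d}  A: {b,d}  B: {c}  C: {a}
[3] — fixpoint
  S: {b,d}  A: {b,d}  B: {c}  C: {a}

FIRST(A) = ["b", "d"]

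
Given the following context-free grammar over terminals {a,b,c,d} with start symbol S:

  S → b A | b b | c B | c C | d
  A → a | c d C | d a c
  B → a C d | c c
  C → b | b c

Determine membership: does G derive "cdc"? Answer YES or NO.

CNF form of G:
  S -> T0 B | T0 C | T3 A | T3 T3 | d
  A -> T0 X4 | T1 X5 | a
  B -> T0 T0 | T2 X6
  C -> T3 T0 | b
  T0 -> c
  T1 -> d
  T2 -> a
  T3 -> b
  X4 -> T1 C
  X5 -> T2 T0
  X6 -> C T1

CYK table (by increasing span):
  T[0,0] 'c' = {T0}  orig:{}
  T[1,1] 'd' = {S,T1}  orig:{S}
  T[2,2] 'c' = {T0}  orig:{}
  T[0,1] 'cd' = ∅
  T[1,2] 'dc' = ∅
  T[0,2] 'cdc' = ∅

S ∉ T[0,2] ⇒ NO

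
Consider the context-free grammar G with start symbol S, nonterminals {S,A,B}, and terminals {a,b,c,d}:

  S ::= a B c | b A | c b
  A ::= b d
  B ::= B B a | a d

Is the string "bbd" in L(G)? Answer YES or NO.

CNF form of G:
  S -> T0 A | T2 X5 | T3 T0
  A -> T0 T1
  B -> B X4 | T2 T1
  T0 -> b
  T1 -> d
  T2 -> a
  T3 -> c
  X4 -> B T2
  X5 -> B T3

CYK fill:
  cell(0,0) b: {T0}  orig:{}
  cell(1,1) b: {T0}  orig:{}
  cell(2,2) d: {T1}  orig:{}
  cell(0,1) bb: ∅
  cell(1,2) bd: {A}
  cell(0,2) bbd: {S}

S ∈ T[0,2] ⇒ YES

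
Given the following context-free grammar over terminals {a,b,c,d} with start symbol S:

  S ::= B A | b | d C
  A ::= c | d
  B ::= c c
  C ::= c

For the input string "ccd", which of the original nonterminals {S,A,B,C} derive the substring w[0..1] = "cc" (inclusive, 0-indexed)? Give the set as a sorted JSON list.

Convert to CNF:
  S -> B A | T1 C | b
  A -> c | d
  B -> T0 T0
  C -> c
  T0 -> c
  T1 -> d

CYK table (by increasing span) (cells [i..j] with 0 ≤ i ≤ j ≤ 1 only):
  cell(0,0) c: {A,C,T0}  orig:{A,C}
  cell(1,1) c: {A,C,T0}  orig:{A,C}
  cell(0,1) cc: {B}

Original NTs in T[0,1] deriving "cc": ["B"]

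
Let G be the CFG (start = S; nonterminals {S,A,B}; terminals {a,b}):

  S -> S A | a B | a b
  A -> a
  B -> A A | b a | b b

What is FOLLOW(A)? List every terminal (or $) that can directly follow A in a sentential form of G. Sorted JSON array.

FIRST sets, iterate to fixpoint:
pass 1:
  A via A→a: +{a}
  B via B→A A: +{a}
  B via B→b a: +{b}
  S via S→a B: +{a}
  S: {a}  A: {a}  B: {a,b}
pass 2: (stable)
  S: {a}  A: {a}  B: {a,b}

FOLLOW sets:
seed FOLLOW(S) with $
pass 1:
  B→A A: FOLLOW(A) ⊇ FIRST(A) = {a}; new: +{a}
  S→S A: FOLLOW(S) ⊇ FIRST(A) = {a}; new: +{a}
  S→S A: FOLLOW(A) ⊇ FOLLOW(S) ⊇ {$,a}; new: +{$}
  S→a B: FOLLOW(B) ⊇ FOLLOW(S) ⊇ {$,a}; new: +{$,a}
  FOLLOW(S)={$,a}  FOLLOW(A)={$,a}  FOLLOW(B)={$,a}
pass 2: (stable)
  FOLLOW(S)={$,a}  FOLLOW(A)={$,a}  FOLLOW(B)={$,a}

FOLLOW(A) = ["$", "a"]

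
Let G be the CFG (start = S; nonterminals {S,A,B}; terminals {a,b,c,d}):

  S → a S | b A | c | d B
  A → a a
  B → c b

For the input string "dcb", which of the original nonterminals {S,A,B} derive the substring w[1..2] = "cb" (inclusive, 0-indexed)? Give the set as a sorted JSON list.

CNF form of G:
  S -> T0 S | T2 A | T3 B | c
  A -> T0 T0
  B -> T1 T2
  T0 -> a
  T1 -> c
  T2 -> b
  T3 -> d

CYK table (by increasing span) (cells [i..j] with 1 ≤ i ≤ j ≤ 2 only):
  [1..1]={S,T1}  "c"  orig:{S}
  [2..2]={T2}  "b"  orig:{}
  [1..2]={B}  "cb"

Original NTs in T[1,2] deriving "cb": ["B"]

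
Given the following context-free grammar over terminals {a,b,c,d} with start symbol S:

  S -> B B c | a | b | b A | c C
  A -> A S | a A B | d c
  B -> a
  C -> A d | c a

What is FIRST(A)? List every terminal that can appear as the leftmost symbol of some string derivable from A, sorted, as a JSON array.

FIRST sets, iterate to fixpoint:
round 1:
  A via A→a A B: +{a}
  A via A→d c: +{d}
  B via B→a: +{a}
  C via C→A d: +{a,d}
  C via C→c a: +{c}
  S via S→B B c: +{a}
  S via S→b: +{b}
  S via S→c C: +{c}
  FIRST(S)={a,b,c}  FIRST(A)={a,d}  FIRST(B)={a}  FIRST(C)={a,c,d}
round 2: done
  FIRST(S)={a,b,c}  FIRST(A)={a,d}  FIRST(B)={a}  FIRST(C)={a,c,d}

FIRST(A) = ["a", "d"]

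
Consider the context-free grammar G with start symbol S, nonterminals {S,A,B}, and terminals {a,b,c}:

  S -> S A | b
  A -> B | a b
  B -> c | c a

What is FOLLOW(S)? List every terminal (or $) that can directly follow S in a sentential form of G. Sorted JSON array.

FIRST sets, iterate to fixpoint:
pass 1:
  A via A→a b: +{a}
  B via B→c: +{c}
  S via S→b: +{b}
  FIRST(S)={b}  FIRST(A)={a}  FIRST(B)={c}
pass 2:
  A via A→B: +{c}
  FIRST(S)={b}  FIRST(A)={a,c}  FIRST(B)={c}
pass 3: (stable)
  FIRST(S)={b}  FIRST(A)={a,c}  FIRST(B)={c}

Compute FOLLOW by fixpoint:
initialize: $ ∈ FOLLOW(S)
iter 1:
  S→S A: FOLLOW(S) ⊇ FIRST(A) = {a,c}; new: +{a,c}
  S→S A: FOLLOW(A) ⊇ FOLLOW(S) ⊇ {$,a,c}; new: +{$,a,c}
  FOLLOW(S)={$,a,c}  FOLLOW(A)={$,a,c}  FOLLOW(B)={}
iter 2:
  A→B: FOLLOW(B) ⊇ FOLLOW(A) ⊇ {$,a,c}; new: +{$,a,c}
  FOLLOW(S)={$,a,c}  FOLLOW(A)={$,a,c}  FOLLOW(B)={$,a,c}
iter 3: (no change)
  FOLLOW(S)={$,a,c}  FOLLOW(A)={$,a,c}  FOLLOW(B)={$,a,c}

FOLLOW(S) = ["$", "a", "c"]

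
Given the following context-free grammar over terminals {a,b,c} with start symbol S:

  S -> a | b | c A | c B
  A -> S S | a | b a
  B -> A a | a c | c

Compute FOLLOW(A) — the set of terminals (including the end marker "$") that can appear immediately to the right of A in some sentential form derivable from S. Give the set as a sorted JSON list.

FIRST sets, iterate to fixpoint:
round 1:
  A via A→a: +{a}
  A via A→b a: +{b}
  B via B→A a: +{a,b}
  B via B→c: +{c}
  S via S→a: +{a}
  S via S→b: +{b}
  S via S→c A: +{c}
  S: {a,b,c}  A: {a,b}  B: {a,b,c}
round 2:
  A via A→S S: +{c}
  S: {a,b,c}  A: {a,b,c}  B: {a,b,c}
round 3: done
  S: {a,b,c}  A: {a,b,c}  B: {a,b,c}

FOLLOW sets:
FOLLOW(S) := {$}
[1]
  A→S S: FOLLOW(S) ⊇ FIRST(S) = {a,b,c}; new: +{a,b,c}
  B→A a: FOLLOW(A) ⊇ FIRST(a) = {a}; new: +{a}
  S→c A: FOLLOW(A) ⊇ FOLLOW(S) ⊇ {$,a,b,c}; new: +{$,b,c}
  S→c B: FOLLOW(B) ⊇ FOLLOW(S) ⊇ {$,a,b,c}; new: +{$,a,b,c}
  FOLLOW(S)={$,a,b,c}  FOLLOW(A)={$,a,b,c}  FOLLOW(B)={$,a,b,c}
[2] (no change)
  FOLLOW(S)={$,a,b,c}  FOLLOW(A)={$,a,b,c}  FOLLOW(B)={$,a,b,c}

FOLLOW(A) = ["$", "a", "b", "c"]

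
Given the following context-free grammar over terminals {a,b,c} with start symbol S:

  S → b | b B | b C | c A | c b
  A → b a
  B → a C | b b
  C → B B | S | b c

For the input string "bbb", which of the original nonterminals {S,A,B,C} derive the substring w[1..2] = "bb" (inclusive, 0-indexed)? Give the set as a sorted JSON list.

Convert to CNF:
  S -> T0 B | T0 C | T2 A | T2 T0 | b
  A -> T0 T1
  B -> T0 T0 | T1 C
  C -> B B | T0 B | T0 C | T0 T2 | T2 A | T2 T0 | b
  T0 -> b
  T1 -> a
  T2 -> c

Fill CYK table bottom-up, restricted to cells inside w[1..2]:
  T[1,1] 'b' = {C,S,T0}  orig:{C,S}
  T[2,2] 'b' = {C,S,T0}  orig:{C,S}
  T[1,2] 'bb' = {B,C,S}

Original NTs in T[1,2] deriving "bb": ["B", "C", "S"]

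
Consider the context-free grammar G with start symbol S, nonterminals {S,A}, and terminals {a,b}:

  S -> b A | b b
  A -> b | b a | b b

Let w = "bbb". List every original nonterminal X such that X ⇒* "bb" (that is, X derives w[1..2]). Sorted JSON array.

CNF form of G:
  S -> T0 A | T0 T0
  A -> T0 T0 | T0 T1 | b
  T0 -> b
  T1 -> a

CYK fill, restricted to cells inside w[1..2]:
  T[1,1] 'b' = {A,T0}  orig:{A}
  T[2,2] 'b' = {A,T0}  orig:{A}
  T[1,2] 'bb' = {A,S}

Original NTs in T[1,2] deriving "bb": ["A", "S"]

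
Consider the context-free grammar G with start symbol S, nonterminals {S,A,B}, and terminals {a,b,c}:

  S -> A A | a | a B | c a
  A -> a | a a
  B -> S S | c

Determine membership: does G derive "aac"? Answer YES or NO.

CNF form of G:
  S -> A A | T0 B | T1 T0 | a
  A -> T0 T0 | a
  B -> S S | c
  T0 -> a
  T1 -> c

CYK fill:
  T[0,0] 'a' = {A,S,T0}  orig:{A,S}
  T[1,1] 'a' = {A,S,T0}  orig:{A,S}
  T[2,2] 'c' = {B,T1}  orig:{B}
  T[0,1] 'aa' = {A,B,S}
  T[1,2] 'ac' = {S}
  T[0,2] 'aac' = {B}

S ∉ T[0,2] ⇒ NO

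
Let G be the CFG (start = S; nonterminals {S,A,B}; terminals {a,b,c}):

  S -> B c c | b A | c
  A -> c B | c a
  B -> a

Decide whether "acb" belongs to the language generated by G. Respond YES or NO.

CNF form of G:
  S -> B X3 | T2 A | c
  A -> T0 B | T0 T1
  B -> a
  T0 -> c
  T1 -> a
  T2 -> b
  X3 -> T0 T0

CYK fill:
  [0..0]={B,T1}  "a"  orig:{B}
  [1..1]={S,T0}  "c"  orig:{S}
  [2..2]={T2}  "b"  orig:{}
  [0..1]=∅  "ac"
  [1..2]=∅  "cb"
  [0..2]=∅  "acb"

S ∉ T[0,2] ⇒ NO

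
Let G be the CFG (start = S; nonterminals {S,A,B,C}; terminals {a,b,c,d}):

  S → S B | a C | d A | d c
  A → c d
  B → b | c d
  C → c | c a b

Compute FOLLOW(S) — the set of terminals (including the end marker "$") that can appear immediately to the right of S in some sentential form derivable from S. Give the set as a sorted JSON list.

Compute FIRST by fixpoint:
pass 1:
  A via A→c d: +{c}
  B via B→b: +{b}
  B via B→c d: +{c}
  C via C→c: +{c}
  S via S→a C: +{a}
  S via S→d A: +{d}
  FIRST[S]={a,d}  FIRST[A]={c}  FIRST[B]={b,c}  FIRST[C]={c}
pass 2: done
  FIRST[S]={a,d}  FIRST[A]={c}  FIRST[B]={b,c}  FIRST[C]={c}

FOLLOW iteration:
seed FOLLOW(S) with $
[1]
  S→S B: FOLLOW(S) ⊇ FIRST(B) = {b,c}; new: +{b,c}
  S→S B: FOLLOW(B) ⊇ FOLLOW(S) ⊇ {$,b,c}; new: +{$,b,c}
  S→a C: FOLLOW(C) ⊇ FOLLOW(S) ⊇ {$,b,c}; new: +{$,b,c}
  S→d A: FOLLOW(A) ⊇ FOLLOW(S) ⊇ {$,b,c}; new: +{$,b,c}
  S: {$,b,c}  A: {$,b,c}  B: {$,b,c}  C: {$,b,c}
[2] — fixpoint
  S: {$,b,c}  A: {$,b,c}  B: {$,b,c}  C: {$,b,c}

FOLLOW(S) = ["$", "b", "c"]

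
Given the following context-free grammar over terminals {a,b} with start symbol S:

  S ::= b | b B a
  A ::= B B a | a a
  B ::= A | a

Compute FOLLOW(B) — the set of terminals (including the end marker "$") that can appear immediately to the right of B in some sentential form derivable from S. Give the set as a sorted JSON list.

Compute FIRST by fixpoint:
round 1:
  A via A→a a: +{a}
  B via B→A: +{a}
  S via S→b: +{b}
  FIRST(S)={b}  FIRST(A)={a}  FIRST(B)={a}
round 2: (stable)
  FIRST(S)={b}  FIRST(A)={a}  FIRST(B)={a}

Compute FOLLOW by fixpoint:
initialize: $ ∈ FOLLOW(S)
[1]
  A→B B a: FOLLOW(B) ⊇ FIRST(B) = {a}; new: +{a}
  B→A: FOLLOW(A) ⊇ FOLLOW(B) ⊇ {a}; new: +{a}
  FOLLOW(S)={$}  FOLLOW(A)={a}  FOLLOW(B)={a}
[2] (no change)
  FOLLOW(S)={$}  FOLLOW(A)={a}  FOLLOW(B)={a}

FOLLOW(B) = ["a"]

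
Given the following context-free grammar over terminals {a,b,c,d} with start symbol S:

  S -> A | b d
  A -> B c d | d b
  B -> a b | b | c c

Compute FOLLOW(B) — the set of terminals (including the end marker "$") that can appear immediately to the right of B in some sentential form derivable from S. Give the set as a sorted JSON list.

FIRST sets, iterate to fixpoint:
[1]
  A via A→d b: +{d}
  B via B→a b: +{a}
  B via B→b: +{b}
  B via B→c c: +{c}
  S via S→A: +{d}
  S via S→b d: +{b}
  S: {b,d}  A: {d}  B: {a,b,c}
[2]
  A via A→B c d: +{a,b,c}
  S via S→A: +{a,c}
  S: {a,b,c,d}  A: {a,b,c,d}  B: {a,b,c}
[3] — fixpoint
  S: {a,b,c,d}  A: {a,b,c,d}  B: {a,b,c}

Compute FOLLOW by fixpoint:
FOLLOW(S) := {$}
round 1:
  A→B c d: FOLLOW(B) ⊇ FIRST(c) = {c}; new: +{c}
  S→A: FOLLOW(A) ⊇ FOLLOW(S) ⊇ {$}; new: +{$}
  FOLLOW[S]={$}  FOLLOW[A]={$}  FOLLOW[B]={c}
round 2: (no change)
  FOLLOW[S]={$}  FOLLOW[A]={$}  FOLLOW[B]={c}

FOLLOW(B) = ["c"]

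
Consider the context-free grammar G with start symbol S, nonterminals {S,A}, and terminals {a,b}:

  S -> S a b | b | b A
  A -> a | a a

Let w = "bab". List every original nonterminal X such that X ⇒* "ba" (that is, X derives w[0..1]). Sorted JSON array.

Convert to CNF:
  S -> S X2 | T1 A | b
  A -> T0 T0 | a
  T0 -> a
  T1 -> b
  X2 -> T0 T1

CYK table (by increasing span), restricted to cells inside w[0..1]:
  cell(0,0) b: {S,T1}  orig:{S}
  cell(1,1) a: {A,T0}  orig:{A}
  cell(0,1) ba: {S}

Original NTs in T[0,1] deriving "ba": ["S"]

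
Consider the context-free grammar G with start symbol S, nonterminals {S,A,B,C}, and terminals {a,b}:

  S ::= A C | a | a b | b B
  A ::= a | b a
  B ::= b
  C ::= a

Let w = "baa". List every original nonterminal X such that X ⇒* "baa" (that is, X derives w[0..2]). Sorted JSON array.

Convert to CNF:
  S -> A C | T0 B | T1 T0 | a
  A -> T0 T1 | a
  B -> b
  C -> a
  T0 -> b
  T1 -> a

CYK fill (cells [i..j] with 0 ≤ i ≤ j ≤ 2 only):
  [0..0]={B,T0}  "b"  orig:{B}
  [1..1]={A,C,S,T1}  "a"  orig:{A,C,S}
  [2..2]={A,C,S,T1}  "a"  orig:{A,C,S}
  [0..1]={A}  "ba"
  [1..2]={S}  "aa"
  [0..2]={S}  "baa"

Original NTs in T[0,2] deriving "baa": ["S"]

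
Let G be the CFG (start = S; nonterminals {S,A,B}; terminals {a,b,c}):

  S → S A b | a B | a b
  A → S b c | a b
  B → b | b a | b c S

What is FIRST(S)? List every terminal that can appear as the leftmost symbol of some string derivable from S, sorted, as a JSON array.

FIRST sets, iterate to fixpoint:
iter 1:
  A via A→a b: +{a}
  B via B→b: +{b}
  S via S→a B: +{a}
  S: {a}  A: {a}  B: {b}
iter 2: (no change)
  S: {a}  A: {a}  B: {b}

FIRST(S) = ["a"]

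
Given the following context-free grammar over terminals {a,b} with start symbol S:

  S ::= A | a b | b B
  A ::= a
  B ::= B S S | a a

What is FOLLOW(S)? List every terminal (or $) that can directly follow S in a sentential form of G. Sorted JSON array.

Compute FIRST by fixpoint:
[1]
  A via A→a: +{a}
  B via B→a a: +{a}
  S via S→A: +{a}
  S via S→b B: +{b}
  FIRST[S]={a,b}  FIRST[A]={a}  FIRST[B]={a}
[2] — fixpoint
  FIRST[S]={a,b}  FIRST[A]={a}  FIRST[B]={a}

Compute FOLLOW by fixpoint:
seed FOLLOW(S) with $
round 1:
  B→B S S: FOLLOW(B) ⊇ FIRST(S) = {a,b}; new: +{a,b}
  B→B S S: FOLLOW(S) ⊇ FIRST(S) = {a,b}; new: +{a,b}
  S→A: FOLLOW(A) ⊇ FOLLOW(S) ⊇ {$,a,b}; new: +{$,a,b}
  S→b B: FOLLOW(B) ⊇ FOLLOW(S) ⊇ {$,a,b}; new: +{$}
  S: {$,a,b}  A: {$,a,b}  B: {$,a,b}
round 2: done
  S: {$,a,b}  A: {$,a,b}  B: {$,a,b}

FOLLOW(S) = ["$", "a", "b"]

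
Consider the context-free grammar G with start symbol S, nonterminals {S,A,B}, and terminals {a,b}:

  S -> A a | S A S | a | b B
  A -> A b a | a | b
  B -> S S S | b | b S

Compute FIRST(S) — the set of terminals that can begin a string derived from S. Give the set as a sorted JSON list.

FIRST sets, iterate to fixpoint:
pass 1:
  A via A→a: +{a}
  A via A→b: +{b}
  B via B→b: +{b}
  S via S→A a: +{a,b}
  FIRST(S)={a,b}  FIRST(A)={a,b}  FIRST(B)={b}
pass 2:
  B via B→S S S: +{a}
  FIRST(S)={a,b}  FIRST(A)={a,b}  FIRST(B)={a,b}
pass 3: done
  FIRST(S)={a,b}  FIRST(A)={a,b}  FIRST(B)={a,b}

FIRST(S) = ["a", "b"]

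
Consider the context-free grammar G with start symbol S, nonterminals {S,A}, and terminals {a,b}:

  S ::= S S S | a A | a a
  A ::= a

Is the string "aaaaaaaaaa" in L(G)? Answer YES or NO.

Convert to CNF:
  S -> S X1 | T0 A | T0 T0
  A -> a
  T0 -> a
  X1 -> S S

CYK fill:
  [0..0]={A,T0}  "a"  orig:{A}
  [1..1]={A,T0}  "a"  orig:{A}
  [2..2]={A,T0}  "a"  orig:{A}
  [3..3]={A,T0}  "a"  orig:{A}
  [4..4]={A,T0}  "a"  orig:{A}
  [5..5]={A,T0}  "a"  orig:{A}
  [6..6]={A,T0}  "a"  orig:{A}
  [7..7]={A,T0}  "a"  orig:{A}
  [8..8]={A,T0}  "a"  orig:{A}
  [9..9]={A,T0}  "a"  orig:{A}
  [0..1]={S}  "aa"
  [1..2]={S}  "aa"
  [2..3]={S}  "aa"
  [3..4]={S}  "aa"
  [4..5]={S}  "aa"
  [5..6]={S}  "aa"
  [6..7]={S}  "aa"
  [7..8]={S}  "aa"
  [8..9]={S}  "aa"
  [0..2]=∅  "aaa"
  [1..3]=∅  "aaa"
  [2..4]=∅  "aaa"
  [3..5]=∅  "aaa"
  [4..6]=∅  "aaa"
  [5..7]=∅  "aaa"
  [6..8]=∅  "aaa"
  [7..9]=∅  "aaa"
  [0..3]={X1}  "aaaa"  orig:{}
  [1..4]={X1}  "aaaa"  orig:{}
  [2..5]={X1}  "aaaa"  orig:{}
  [3..6]={X1}  "aaaa"  orig:{}
  [4..7]={X1}  "aaaa"  orig:{}
  [5..8]={X1}  "aaaa"  orig:{}
  [6..9]={X1}  "aaaa"  orig:{}
  [0..4]=∅  "aaaaa"
  [1..5]=∅  "aaaaa"
  [2..6]=∅  "aaaaa"
  [3..7]=∅  "aaaaa"
  [4..8]=∅  "aaaaa"
  [5..9]=∅  "aaaaa"
  [0..5]={S}  "aaaaaa"
  [1..6]={S}  "aaaaaa"
  [2..7]={S}  "aaaaaa"
  [3..8]={S}  "aaaaaa"
  [4..9]={S}  "aaaaaa"
  [0..6]=∅  "aaaaaaa"
  [1..7]=∅  "aaaaaaa"
  [2..8]=∅  "aaaaaaa"
  [3..9]=∅  "aaaaaaa"
  [0..7]={X1}  "aaaaaaaa"  orig:{}
  [1..8]={X1}  "aaaaaaaa"  orig:{}
  [2..9]={X1}  "aaaaaaaa"  orig:{}
  [0..8]=∅  "aaaaaaaaa"
  [1..9]=∅  "aaaaaaaaa"
  [0..9]={S}  "aaaaaaaaaa"

S ∈ T[0,9] ⇒ YES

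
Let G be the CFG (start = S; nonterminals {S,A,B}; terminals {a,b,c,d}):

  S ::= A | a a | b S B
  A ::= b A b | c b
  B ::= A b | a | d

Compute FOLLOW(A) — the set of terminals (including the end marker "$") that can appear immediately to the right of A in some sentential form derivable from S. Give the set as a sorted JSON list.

FIRST sets, iterate to fixpoint:
pass 1:
  A via A→b A b: +{b}
  A via A→c b: +{c}
  B via B→A b: +{b,c}
  B via B→a: +{a}
  B via B→d: +{d}
  S via S→A: +{b,c}
  S via S→a a: +{a}
  S: {a,b,c}  A: {b,c}  B: {a,b,c,d}
pass 2: (stable)
  S: {a,b,c}  A: {b,c}  B: {a,b,c,d}

FOLLOW iteration:
FOLLOW(S) := {$}
round 1:
  A→b A b: FOLLOW(A) ⊇ FIRST(b) = {b}; new: +{b}
  S→A: FOLLOW(A) ⊇ FOLLOW(S) ⊇ {$}; new: +{$}
  S→b S B: FOLLOW(S) ⊇ FIRST(B) = {a,b,c,d}; new: +{a,b,c,d}
  S→b S B: FOLLOW(B) ⊇ FOLLOW(S) ⊇ {$,a,b,c,d}; new: +{$,a,b,c,d}
  FOLLOW(S)={$,a,b,c,d}  FOLLOW(A)={$,b}  FOLLOW(B)={$,a,b,c,d}
round 2:
  S→A: FOLLOW(A) ⊇ FOLLOW(S) ⊇ {$,a,b,c,d}; new: +{a,c,d}
  FOLLOW(S)={$,a,b,c,d}  FOLLOW(A)={$,a,b,c,d}  FOLLOW(B)={$,a,b,c,d}
round 3: (stable)
  FOLLOW(S)={$,a,b,c,d}  FOLLOW(A)={$,a,b,c,d}  FOLLOW(B)={$,a,b,c,d}

FOLLOW(A) = ["$", "a", "b", "c", "d"]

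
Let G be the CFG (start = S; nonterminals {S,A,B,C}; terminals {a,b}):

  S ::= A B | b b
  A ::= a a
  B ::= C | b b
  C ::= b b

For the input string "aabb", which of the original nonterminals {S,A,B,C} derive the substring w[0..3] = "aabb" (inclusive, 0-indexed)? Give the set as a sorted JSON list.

CNF form of G:
  S -> A B | T1 T1
  A -> T0 T0
  B -> T1 T1
  C -> T1 T1
  T0 -> a
  T1 -> b

CYK table (by increasing span) — only the sub-triangle for w[0..3]:
  cell(0,0) a: {T0}  orig:{}
  cell(1,1) a: {T0}  orig:{}
  cell(2,2) b: {T1}  orig:{}
  cell(3,3) b: {T1}  orig:{}
  cell(0,1) aa: {A}
  cell(1,2) ab: ∅
  cell(2,3) bb: {B,C,S}
  cell(0,2) aab: ∅
  cell(1,3) abb: ∅
  cell(0,3) aabb: {S}

Original NTs in T[0,3] deriving "aabb": ["S"]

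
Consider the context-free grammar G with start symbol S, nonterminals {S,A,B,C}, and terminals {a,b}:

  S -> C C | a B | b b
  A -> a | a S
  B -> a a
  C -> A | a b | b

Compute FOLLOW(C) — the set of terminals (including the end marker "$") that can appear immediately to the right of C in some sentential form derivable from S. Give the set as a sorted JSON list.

FIRST sets, iterate to fixpoint:
round 1:
  A via A→a: +{a}
  B via B→a a: +{a}
  C via C→A: +{a}
  C via C→b: +{b}
  S via S→C C: +{a,b}
  S: {a,b}  A: {a}  B: {a}  C: {a,b}
round 2: (no change)
  S: {a,b}  A: {a}  B: {a}  C: {a,b}

Compute FOLLOW by fixpoint:
seed FOLLOW(S) with $
[1]
  S→C C: FOLLOW(C) ⊇ FIRST(C) = {a,b}; new: +{a,b}
  S→C C: FOLLOW(C) ⊇ FOLLOW(S) ⊇ {$}; new: +{$}
  S→a B: FOLLOW(B) ⊇ FOLLOW(S) ⊇ {$}; new: +{$}
  FOLLOW[S]={$}  FOLLOW[A]={}  FOLLOW[B]={$}  FOLLOW[C]={$,a,b}
[2]
  C→A: FOLLOW(A) ⊇ FOLLOW(C) ⊇ {$,a,b}; new: +{$,a,b}
  FOLLOW[S]={$}  FOLLOW[A]={$,a,b}  FOLLOW[B]={$}  FOLLOW[C]={$,a,b}
[3]
  A→a S: FOLLOW(S) ⊇ FOLLOW(A) ⊇ {$,a,b}; new: +{a,b}
  S→a B: FOLLOW(B) ⊇ FOLLOW(S) ⊇ {$,a,b}; new: +{a,b}
  FOLLOW[S]={$,a,b}  FOLLOW[A]={$,a,b}  FOLLOW[B]={$,a,b}  FOLLOW[C]={$,a,b}
[4] (stable)
  FOLLOW[S]={$,a,b}  FOLLOW[A]={$,a,b}  FOLLOW[B]={$,a,b}  FOLLOW[C]={$,a,b}

FOLLOW(C) = ["$", "a", "b"]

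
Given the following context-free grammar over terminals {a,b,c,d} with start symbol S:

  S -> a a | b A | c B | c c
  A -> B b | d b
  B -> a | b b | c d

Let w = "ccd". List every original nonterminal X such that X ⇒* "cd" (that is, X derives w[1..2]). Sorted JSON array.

Convert to CNF:
  S -> T0 A | T2 B | T2 T2 | T3 T3
  A -> B T0 | T1 T0
  B -> T0 T0 | T2 T1 | a
  T0 -> b
  T1 -> d
  T2 -> c
  T3 -> a

Fill CYK table bottom-up (cells [i..j] with 1 ≤ i ≤ j ≤ 2 only):
  T[1,1] 'c' = {T2}  orig:{}
  T[2,2] 'd' = {T1}  orig:{}
  T[1,2] 'cd' = {B}

Original NTs in T[1,2] deriving "cd": ["B"]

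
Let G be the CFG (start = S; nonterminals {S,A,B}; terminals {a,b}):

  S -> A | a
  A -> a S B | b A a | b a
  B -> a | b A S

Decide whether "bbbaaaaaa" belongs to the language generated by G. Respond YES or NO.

CNF form of G:
  S -> T0 X5 | T1 T0 | T1 X6 | a
  A -> T0 X2 | T1 T0 | T1 X3
  B -> T1 X4 | a
  T0 -> a
  T1 -> b
  X2 -> S B
  X3 -> A T0
  X4 -> A S
  X5 -> S B
  X6 -> A T0

CYK table (by increasing span):
  T[0,0] 'b' = {T1}  orig:{}
  T[1,1] 'b' = {T1}  orig:{}
  T[2,2] 'b' = {T1}  orig:{}
  T[3,3] 'a' = {B,S,T0}  orig:{B,S}
  T[4,4] 'a' = {B,S,T0}  orig:{B,S}
  T[5,5] 'a' = {B,S,T0}  orig:{B,S}
  T[6,6] 'a' = {B,S,T0}  orig:{B,S}
  T[7,7] 'a' = {B,S,T0}  orig:{B,S}
  T[8,8] 'a' = {B,S,T0}  orig:{B,S}
  T[0,1] 'bb' = ∅
  T[1,2] 'bb' = ∅
  T[2,3] 'ba' = {A,S}
  T[3,4] 'aa' = {X2,X5}  orig:{}
  T[4,5] 'aa' = {X2,X5}  orig:{}
  T[5,6] 'aa' = {X2,X5}  orig:{}
  T[6,7] 'aa' = {X2,X5}  orig:{}
  T[7,8] 'aa' = {X2,X5}  orig:{}
  T[0,2] 'bbb' = ∅
  T[1,3] 'bba' = ∅
  T[2,4] 'baa' = {X2,X3,X4,X5,X6}  orig:{}
  T[3,5] 'aaa' = {A,S}
  T[4,6] 'aaa' = {A,S}
  T[5,7] 'aaa' = {A,S}
  T[6,8] 'aaa' = {A,S}
  T[0,3] 'bbba' = ∅
  T[1,4] 'bbaa' = {A,B,S}
  T[2,5] 'baaa' = ∅
  T[3,6] 'aaaa' = {X2,X3,X4,X5,X6}  orig:{}
  T[4,7] 'aaaa' = {X2,X3,X4,X5,X6}  orig:{}
  T[5,8] 'aaaa' = {X2,X3,X4,X5,X6}  orig:{}
  T[0,4] 'bbbaa' = ∅
  T[1,5] 'bbaaa' = {X2,X3,X4,X5,X6}  orig:{}
  T[2,6] 'baaaa' = {A,B,S,X4}  orig:{A,B,S}
  T[3,7] 'aaaaa' = {A,S}
  T[4,8] 'aaaaa' = {A,S}
  T[0,5] 'bbbaaa' = {A,B,S}
  T[1,6] 'bbaaaa' = {B}
  T[2,7] 'baaaaa' = {X2,X3,X4,X5,X6}  orig:{}
  T[3,8] 'aaaaaa' = {X2,X3,X4,X5,X6}  orig:{}
  T[0,6] 'bbbaaaa' = {X2,X3,X4,X5,X6}  orig:{}
  T[1,7] 'bbaaaaa' = {A,B,S,X4}  orig:{A,B,S}
  T[2,8] 'baaaaaa' = {A,B,S,X4}  orig:{A,B,S}
  T[0,7] 'bbbaaaaa' = {B}
  T[1,8] 'bbaaaaaa' = {B,X2,X3,X4,X5,X6}  orig:{B}
  T[0,8] 'bbbaaaaaa' = {A,B,S,X4}  orig:{A,B,S}

S ∈ T[0,8] ⇒ YES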